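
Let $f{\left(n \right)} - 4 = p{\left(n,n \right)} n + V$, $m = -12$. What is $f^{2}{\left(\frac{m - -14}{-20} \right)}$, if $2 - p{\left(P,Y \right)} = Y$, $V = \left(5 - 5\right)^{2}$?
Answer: $\frac{143641}{10000} \approx 14.364$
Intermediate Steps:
$V = 0$ ($V = 0^{2} = 0$)
$p{\left(P,Y \right)} = 2 - Y$
$f{\left(n \right)} = 4 + n \left(2 - n\right)$ ($f{\left(n \right)} = 4 + \left(\left(2 - n\right) n + 0\right) = 4 + \left(n \left(2 - n\right) + 0\right) = 4 + n \left(2 - n\right)$)
$f^{2}{\left(\frac{m - -14}{-20} \right)} = \left(4 - \frac{-12 - -14}{-20} \left(-2 + \frac{-12 - -14}{-20}\right)\right)^{2} = \left(4 - \left(-12 + 14\right) \left(- \frac{1}{20}\right) \left(-2 + \left(-12 + 14\right) \left(- \frac{1}{20}\right)\right)\right)^{2} = \left(4 - 2 \left(- \frac{1}{20}\right) \left(-2 + 2 \left(- \frac{1}{20}\right)\right)\right)^{2} = \left(4 - - \frac{-2 - \frac{1}{10}}{10}\right)^{2} = \left(4 - \left(- \frac{1}{10}\right) \left(- \frac{21}{10}\right)\right)^{2} = \left(4 - \frac{21}{100}\right)^{2} = \left(\frac{379}{100}\right)^{2} = \frac{143641}{10000}$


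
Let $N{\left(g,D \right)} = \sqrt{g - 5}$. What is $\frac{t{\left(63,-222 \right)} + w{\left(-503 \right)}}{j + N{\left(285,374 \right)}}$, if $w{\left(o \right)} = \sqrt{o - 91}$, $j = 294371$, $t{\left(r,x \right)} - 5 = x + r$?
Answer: $- \frac{6476162}{12379183623} + \frac{44 \sqrt{70}}{12379183623} - \frac{4 i \sqrt{1155}}{28884761787} + \frac{42053 i \sqrt{66}}{4126394541} \approx -0.00052312 + 8.2789 \cdot 10^{-5} i$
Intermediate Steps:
$N{\left(g,D \right)} = \sqrt{-5 + g}$
$t{\left(r,x \right)} = 5 + r + x$ ($t{\left(r,x \right)} = 5 + \left(x + r\right) = 5 + \left(r + x\right) = 5 + r + x$)
$w{\left(o \right)} = \sqrt{-91 + o}$
$\frac{t{\left(63,-222 \right)} + w{\left(-503 \right)}}{j + N{\left(285,374 \right)}} = \frac{\left(5 + 63 - 222\right) + \sqrt{-91 - 503}}{294371 + \sqrt{-5 + 285}} = \frac{-154 + \sqrt{-594}}{294371 + \sqrt{280}} = \frac{-154 + 3 i \sqrt{66}}{294371 + 2 \sqrt{70}}$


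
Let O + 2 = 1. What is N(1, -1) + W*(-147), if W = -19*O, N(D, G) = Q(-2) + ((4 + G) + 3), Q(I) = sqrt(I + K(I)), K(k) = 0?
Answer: -2787 + I*sqrt(2) ≈ -2787.0 + 1.4142*I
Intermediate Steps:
O = -1 (O = -2 + 1 = -1)
Q(I) = sqrt(I) (Q(I) = sqrt(I + 0) = sqrt(I))
N(D, G) = 7 + G + I*sqrt(2) (N(D, G) = sqrt(-2) + ((4 + G) + 3) = I*sqrt(2) + (7 + G) = 7 + G + I*sqrt(2))
W = 19 (W = -19*(-1) = 19)
N(1, -1) + W*(-147) = (7 - 1 + I*sqrt(2)) + 19*(-147) = (6 + I*sqrt(2)) - 2793 = -2787 + I*sqrt(2)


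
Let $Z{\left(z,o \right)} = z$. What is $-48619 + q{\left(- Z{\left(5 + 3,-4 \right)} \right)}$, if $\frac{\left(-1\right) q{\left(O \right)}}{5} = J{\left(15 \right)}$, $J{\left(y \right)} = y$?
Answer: $-48694$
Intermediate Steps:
$q{\left(O \right)} = -75$ ($q{\left(O \right)} = \left(-5\right) 15 = -75$)
$-48619 + q{\left(- Z{\left(5 + 3,-4 \right)} \right)} = -48619 - 75 = -48694$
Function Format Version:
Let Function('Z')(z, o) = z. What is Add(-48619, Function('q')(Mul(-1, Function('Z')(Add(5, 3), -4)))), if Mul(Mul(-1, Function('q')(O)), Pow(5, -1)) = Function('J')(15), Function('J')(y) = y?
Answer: -48694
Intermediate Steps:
Function('q')(O) = -75 (Function('q')(O) = Mul(-5, 15) = -75)
Add(-48619, Function('q')(Mul(-1, Function('Z')(Add(5, 3), -4)))) = Add(-48619, -75) = -48694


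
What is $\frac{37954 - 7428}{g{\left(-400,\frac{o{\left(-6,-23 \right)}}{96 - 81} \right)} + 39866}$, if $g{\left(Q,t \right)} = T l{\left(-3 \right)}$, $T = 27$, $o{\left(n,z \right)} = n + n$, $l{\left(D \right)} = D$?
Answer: $\frac{30526}{39785} \approx 0.76727$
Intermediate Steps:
$o{\left(n,z \right)} = 2 n$
$g{\left(Q,t \right)} = -81$ ($g{\left(Q,t \right)} = 27 \left(-3\right) = -81$)
$\frac{37954 - 7428}{g{\left(-400,\frac{o{\left(-6,-23 \right)}}{96 - 81} \right)} + 39866} = \frac{37954 - 7428}{-81 + 39866} = \frac{30526}{39785}$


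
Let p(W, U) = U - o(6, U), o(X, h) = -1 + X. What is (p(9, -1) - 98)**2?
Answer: 10816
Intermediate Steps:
p(W, U) = -5 + U (p(W, U) = U - (-1 + 6) = U - 1*5 = U - 5 = -5 + U)
(p(9, -1) - 98)**2 = ((-5 - 1) - 98)**2 = (-6 - 98)**2 = (-104)**2 = 10816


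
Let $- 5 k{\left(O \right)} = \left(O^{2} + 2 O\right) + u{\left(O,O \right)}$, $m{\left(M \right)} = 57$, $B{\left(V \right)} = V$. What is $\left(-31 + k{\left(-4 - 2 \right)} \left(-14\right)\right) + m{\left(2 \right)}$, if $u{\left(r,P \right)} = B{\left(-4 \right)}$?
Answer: $82$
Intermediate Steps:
$u{\left(r,P \right)} = -4$
$k{\left(O \right)} = \frac{4}{5} - \frac{2 O}{5} - \frac{O^{2}}{5}$ ($k{\left(O \right)} = - \frac{\left(O^{2} + 2 O\right) - 4}{5} = - \frac{-4 + O^{2} + 2 O}{5} = \frac{4}{5} - \frac{2 O}{5} - \frac{O^{2}}{5}$)
$\left(-31 + k{\left(-4 - 2 \right)} \left(-14\right)\right) + m{\left(2 \right)} = \left(-31 + \left(\frac{4}{5} - \frac{2 \left(-4 - 2\right)}{5} - \frac{\left(-4 - 2\right)^{2}}{5}\right) \left(-14\right)\right) + 57 = \left(-31 + \left(\frac{4}{5} - - \frac{12}{5} - \frac{\left(-6\right)^{2}}{5}\right) \left(-14\right)\right) + 57 = \left(-31 + \left(\frac{4}{5} + \frac{12}{5} - \frac{36}{5}\right) \left(-14\right)\right) + 57 = \left(-31 - -56\right) + 57 = \left(-31 + 56\right) + 57 = 25 + 57 = 82$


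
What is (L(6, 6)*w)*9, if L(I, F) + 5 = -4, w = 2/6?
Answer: -27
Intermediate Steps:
w = ⅓ (w = 2*(⅙) = ⅓ ≈ 0.33333)
L(I, F) = -9 (L(I, F) = -5 - 4 = -9)
(L(6, 6)*w)*9 = -9*⅓*9 = -3*9 = -27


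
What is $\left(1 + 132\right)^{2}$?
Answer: $17689$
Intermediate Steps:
$\left(1 + 132\right)^{2} = 133^{2} = 17689$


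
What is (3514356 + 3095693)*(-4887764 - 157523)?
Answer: -33349594289063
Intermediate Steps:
(3514356 + 3095693)*(-4887764 - 157523) = 6610049*(-5045287) = -33349594289063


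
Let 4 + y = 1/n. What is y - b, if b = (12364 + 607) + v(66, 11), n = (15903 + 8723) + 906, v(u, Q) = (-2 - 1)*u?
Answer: -326222363/25532 ≈ -12777.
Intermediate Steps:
v(u, Q) = -3*u
n = 25532 (n = 24626 + 906 = 25532)
b = 12773 (b = (12364 + 607) - 3*66 = 12971 - 198 = 12773)
y = -102127/25532 (y = -4 + 1/25532 = -102127/25532 ≈ -4.0000)
y - b = -102127/25532 - 1*12773 = -102127/25532 - 12773 = -326222363/25532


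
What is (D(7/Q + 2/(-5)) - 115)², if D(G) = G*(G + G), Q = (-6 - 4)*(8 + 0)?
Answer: 134306857441/10240000 ≈ 13116.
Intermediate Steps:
Q = -80 (Q = -10*8 = -80)
D(G) = 2*G² (D(G) = G*(2*G) = 2*G²)
(D(7/Q + 2/(-5)) - 115)² = (2*(7/(-80) + 2/(-5))² - 115)² = (2*(7*(-1/80) + 2*(-⅕))² - 115)² = (2*(-7/80 - ⅖)² - 115)² = (2*(-39/80)² - 115)² = (2*(1521/6400) - 115)² = (1521/3200 - 115)² = (-366479/3200)² = 134306857441/10240000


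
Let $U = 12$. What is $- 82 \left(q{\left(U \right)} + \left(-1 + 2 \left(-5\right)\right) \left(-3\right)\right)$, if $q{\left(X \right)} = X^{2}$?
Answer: $-14514$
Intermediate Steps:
$- 82 \left(q{\left(U \right)} + \left(-1 + 2 \left(-5\right)\right) \left(-3\right)\right) = - 82 \left(12^{2} + \left(-1 + 2 \left(-5\right)\right) \left(-3\right)\right) = - 82 \left(144 + \left(-1 - 10\right) \left(-3\right)\right) = - 82 \left(144 - -33\right) = - 82 \left(144 + 33\right) = \left(-82\right) 177 = -14514$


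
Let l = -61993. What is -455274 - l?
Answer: -393281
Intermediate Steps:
-455274 - l = -455274 - 1*(-61993) = -455274 + 61993 = -393281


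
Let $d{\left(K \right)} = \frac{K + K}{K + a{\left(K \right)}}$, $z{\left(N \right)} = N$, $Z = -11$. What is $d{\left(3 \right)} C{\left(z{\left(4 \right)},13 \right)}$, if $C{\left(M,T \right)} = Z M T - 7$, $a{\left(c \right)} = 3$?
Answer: $-579$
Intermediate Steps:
$d{\left(K \right)} = \frac{2 K}{3 + K}$ ($d{\left(K \right)} = \frac{K + K}{K + 3} = \frac{2 K}{3 + K}$)
$C{\left(M,T \right)} = -7 - 11 M T$ ($C{\left(M,T \right)} = - 11 M T - 7 = -7 - 11 M T$)
$d{\left(3 \right)} C{\left(z{\left(4 \right)},13 \right)} = 2 \cdot 3 \frac{1}{3 + 3} \left(-7 - 44 \cdot 13\right) = 2 \cdot 3 \cdot \frac{1}{6} \left(-7 - 572\right) = 2 \cdot 3 \cdot \frac{1}{6} \left(-579\right) = 1 \left(-579\right) = -579$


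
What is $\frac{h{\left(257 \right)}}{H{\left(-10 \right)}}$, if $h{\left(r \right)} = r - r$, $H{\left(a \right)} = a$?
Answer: $0$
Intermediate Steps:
$h{\left(r \right)} = 0$
$\frac{h{\left(257 \right)}}{H{\left(-10 \right)}} = \frac{0}{-10} = 0 \left(- \frac{1}{10}\right) = 0$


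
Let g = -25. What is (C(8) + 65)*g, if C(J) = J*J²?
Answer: -14425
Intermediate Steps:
C(J) = J³
(C(8) + 65)*g = (8³ + 65)*(-25) = (512 + 65)*(-25) = 577*(-25) = -14425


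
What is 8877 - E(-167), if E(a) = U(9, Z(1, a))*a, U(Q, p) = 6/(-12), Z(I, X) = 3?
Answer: 17587/2 ≈ 8793.5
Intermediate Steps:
U(Q, p) = -½ (U(Q, p) = 6*(-1/12) = -½)
E(a) = -a/2
8877 - E(-167) = 8877 - (-1)*(-167)/2 = 8877 - 1*167/2 = 8877 - 167/2 = 17587/2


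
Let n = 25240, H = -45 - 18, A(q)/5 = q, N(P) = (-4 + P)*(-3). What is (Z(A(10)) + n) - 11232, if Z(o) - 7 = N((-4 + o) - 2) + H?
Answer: 13832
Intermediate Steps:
N(P) = 12 - 3*P
A(q) = 5*q
H = -63
Z(o) = -26 - 3*o (Z(o) = 7 + ((12 - 3*((-4 + o) - 2)) - 63) = 7 + ((12 - 3*(-6 + o)) - 63) = 7 + ((12 + (18 - 3*o)) - 63) = 7 + ((30 - 3*o) - 63) = 7 + (-33 - 3*o) = -26 - 3*o)
(Z(A(10)) + n) - 11232 = ((-26 - 15*10) + 25240) - 11232 = ((-26 - 3*50) + 25240) - 11232 = ((-26 - 150) + 25240) - 11232 = (-176 + 25240) - 11232 = 25064 - 11232 = 13832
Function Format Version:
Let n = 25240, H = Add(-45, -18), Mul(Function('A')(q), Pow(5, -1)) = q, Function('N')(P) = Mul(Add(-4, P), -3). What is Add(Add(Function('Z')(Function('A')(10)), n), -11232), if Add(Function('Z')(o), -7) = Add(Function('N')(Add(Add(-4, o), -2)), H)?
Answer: 13832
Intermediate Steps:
Function('N')(P) = Add(12, Mul(-3, P))
Function('A')(q) = Mul(5, q)
H = -63
Function('Z')(o) = Add(-26, Mul(-3, o)) (Function('Z')(o) = Add(7, Add(Add(12, Mul(-3, Add(Add(-4, o), -2))), -63)) = Add(7, Add(Add(12, Mul(-3, Add(-6, o))), -63)) = Add(7, Add(Add(12, Add(18, Mul(-3, o))), -63)) = Add(7, Add(Add(30, Mul(-3, o)), -63)) = Add(7, Add(-33, Mul(-3, o))) = Add(-26, Mul(-3, o)))
Add(Add(Function('Z')(Function('A')(10)), n), -11232) = Add(Add(Add(-26, Mul(-3, Mul(5, 10))), 25240), -11232) = Add(Add(Add(-26, Mul(-3, 50)), 25240), -11232) = Add(Add(Add(-26, -150), 25240), -11232) = Add(Add(-176, 25240), -11232) = Add(25064, -11232) = 13832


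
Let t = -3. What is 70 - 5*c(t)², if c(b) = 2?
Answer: 50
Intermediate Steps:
70 - 5*c(t)² = 70 - 5*2² = 70 - 5*4 = 70 - 20 = 50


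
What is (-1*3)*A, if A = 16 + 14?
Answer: -90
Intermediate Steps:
A = 30
(-1*3)*A = -1*3*30 = -3*30 = -90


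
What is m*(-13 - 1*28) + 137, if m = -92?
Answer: 3909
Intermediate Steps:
m*(-13 - 1*28) + 137 = -92*(-13 - 1*28) + 137 = -92*(-13 - 28) + 137 = -92*(-41) + 137 = 3772 + 137 = 3909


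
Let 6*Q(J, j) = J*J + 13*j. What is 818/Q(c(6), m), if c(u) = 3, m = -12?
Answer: -1636/49 ≈ -33.388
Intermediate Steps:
Q(J, j) = J²/6 + 13*j/6 (Q(J, j) = (J*J + 13*j)/6 = (J² + 13*j)/6 = J²/6 + 13*j/6)
818/Q(c(6), m) = 818/((⅙)*3² + (13/6)*(-12)) = 818/((⅙)*9 - 26) = 818/(3/2 - 26) = 818/(-49/2) = 818*(-2/49) = -1636/49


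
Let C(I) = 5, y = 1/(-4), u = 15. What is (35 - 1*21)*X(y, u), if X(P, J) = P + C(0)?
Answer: 133/2 ≈ 66.500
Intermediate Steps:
y = -¼ ≈ -0.25000
X(P, J) = 5 + P (X(P, J) = P + 5 = 5 + P)
(35 - 1*21)*X(y, u) = (35 - 1*21)*(5 - ¼) = (35 - 21)*(19/4) = 14*(19/4) = 133/2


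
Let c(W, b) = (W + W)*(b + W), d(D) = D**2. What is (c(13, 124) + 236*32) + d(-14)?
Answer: 11310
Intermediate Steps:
c(W, b) = 2*W*(W + b) (c(W, b) = (2*W)*(W + b) = 2*W*(W + b))
(c(13, 124) + 236*32) + d(-14) = (2*13*(13 + 124) + 236*32) + (-14)**2 = (2*13*137 + 7552) + 196 = (3562 + 7552) + 196 = 11114 + 196 = 11310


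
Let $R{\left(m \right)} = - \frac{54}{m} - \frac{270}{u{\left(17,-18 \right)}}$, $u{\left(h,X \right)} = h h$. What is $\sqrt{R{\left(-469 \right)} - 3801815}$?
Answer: $\frac{i \sqrt{241676599513391}}{7973} \approx 1949.8 i$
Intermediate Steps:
$u{\left(h,X \right)} = h^{2}$
$R{\left(m \right)} = - \frac{270}{289} - \frac{54}{m}$ ($R{\left(m \right)} = - \frac{54}{m} - \frac{270}{17^{2}} = - \frac{54}{m} - \frac{270}{289} = - \frac{270}{289} - \frac{54}{m}$)
$\sqrt{R{\left(-469 \right)} - 3801815} = \sqrt{\left(- \frac{270}{289} - \frac{54}{-469}\right) - 3801815} = \sqrt{\left(- \frac{270}{289} - - \frac{54}{469}\right) - 3801815} = \sqrt{\left(- \frac{270}{289} + \frac{54}{469}\right) - 3801815} = \sqrt{- \frac{111024}{135541} - 3801815} = \sqrt{- \frac{515301917939}{135541}} = \frac{i \sqrt{241676599513391}}{7973}$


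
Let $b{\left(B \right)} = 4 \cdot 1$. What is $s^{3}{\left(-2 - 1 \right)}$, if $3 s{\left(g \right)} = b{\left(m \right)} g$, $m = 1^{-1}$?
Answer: $-64$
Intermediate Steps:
$m = 1$
$b{\left(B \right)} = 4$
$s{\left(g \right)} = \frac{4 g}{3}$
$s^{3}{\left(-2 - 1 \right)} = \left(\frac{4 \left(-2 - 1\right)}{3}\right)^{3} = \left(\frac{4}{3} \left(-3\right)\right)^{3} = \left(-4\right)^{3} = -64$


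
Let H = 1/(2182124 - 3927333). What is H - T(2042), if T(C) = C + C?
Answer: -7127433557/1745209 ≈ -4084.0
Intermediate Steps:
T(C) = 2*C
H = -1/1745209 (H = 1/(-1745209) = -1/1745209 ≈ -5.7300e-7)
H - T(2042) = -1/1745209 - 2*2042 = -1/1745209 - 1*4084 = -1/1745209 - 4084 = -7127433557/1745209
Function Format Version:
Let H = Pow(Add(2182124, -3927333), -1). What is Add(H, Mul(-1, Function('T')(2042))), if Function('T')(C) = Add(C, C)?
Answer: Rational(-7127433557, 1745209) ≈ -4084.0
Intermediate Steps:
Function('T')(C) = Mul(2, C)
H = Rational(-1, 1745209) (H = Pow(-1745209, -1) = Rational(-1, 1745209) ≈ -5.7300e-7)
Add(H, Mul(-1, Function('T')(2042))) = Add(Rational(-1, 1745209), Mul(-1, Mul(2, 2042))) = Add(Rational(-1, 1745209), Mul(-1, 4084)) = Add(Rational(-1, 1745209), -4084) = Rational(-7127433557, 1745209)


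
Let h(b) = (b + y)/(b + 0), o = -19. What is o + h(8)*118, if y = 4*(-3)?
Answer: -78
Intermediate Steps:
y = -12
h(b) = (-12 + b)/b (h(b) = (b - 12)/(b + 0) = (-12 + b)/b)
o + h(8)*118 = -19 + ((-12 + 8)/8)*118 = -19 + ((1/8)*(-4))*118 = -19 - 1/2*118 = -19 - 59 = -78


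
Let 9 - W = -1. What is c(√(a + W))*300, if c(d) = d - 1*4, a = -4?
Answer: -1200 + 300*√6 ≈ -465.15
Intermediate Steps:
W = 10 (W = 9 - 1*(-1) = 9 + 1 = 10)
c(d) = -4 + d (c(d) = d - 4 = -4 + d)
c(√(a + W))*300 = (-4 + √(-4 + 10))*300 = (-4 + √6)*300 = -1200 + 300*√6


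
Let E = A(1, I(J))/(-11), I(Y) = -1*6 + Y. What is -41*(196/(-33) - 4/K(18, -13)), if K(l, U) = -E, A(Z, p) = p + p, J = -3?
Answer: 14186/99 ≈ 143.29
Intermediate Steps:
I(Y) = -6 + Y
A(Z, p) = 2*p
E = 18/11 (E = (2*(-6 - 3))/(-11) = (2*(-9))*(-1/11) = -18*(-1/11) = 18/11 ≈ 1.6364)
K(l, U) = -18/11 (K(l, U) = -1*18/11 = -18/11)
-41*(196/(-33) - 4/K(18, -13)) = -41*(196/(-33) - 4/(-18/11)) = -41*(196*(-1/33) - 4*(-11/18)) = -41*(-196/33 + 22/9) = -41*(-346/99) = 14186/99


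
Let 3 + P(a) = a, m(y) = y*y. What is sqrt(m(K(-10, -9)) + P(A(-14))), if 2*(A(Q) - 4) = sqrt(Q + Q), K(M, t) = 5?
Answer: sqrt(26 + I*sqrt(7)) ≈ 5.1056 + 0.2591*I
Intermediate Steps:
m(y) = y**2
A(Q) = 4 + sqrt(2)*sqrt(Q)/2 (A(Q) = 4 + sqrt(Q + Q)/2 = 4 + sqrt(2*Q)/2 = 4 + (sqrt(2)*sqrt(Q))/2 = 4 + sqrt(2)*sqrt(Q)/2)
P(a) = -3 + a
sqrt(m(K(-10, -9)) + P(A(-14))) = sqrt(5**2 + (-3 + (4 + sqrt(2)*sqrt(-14)/2))) = sqrt(25 + (-3 + (4 + sqrt(2)*(I*sqrt(14))/2))) = sqrt(25 + (-3 + (4 + I*sqrt(7)))) = sqrt(25 + (1 + I*sqrt(7))) = sqrt(26 + I*sqrt(7))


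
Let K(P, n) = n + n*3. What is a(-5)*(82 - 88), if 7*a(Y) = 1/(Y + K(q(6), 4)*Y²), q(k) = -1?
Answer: -6/2765 ≈ -0.0021700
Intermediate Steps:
K(P, n) = 4*n (K(P, n) = n + 3*n = 4*n)
a(Y) = 1/(7*(Y + 16*Y²)) (a(Y) = 1/(7*(Y + (4*4)*Y²)) = 1/(7*(Y + 16*Y²)))
a(-5)*(82 - 88) = ((⅐)/(-5*(1 + 16*(-5))))*(82 - 88) = ((⅐)*(-⅕)/(1 - 80))*(-6) = ((⅐)*(-⅕)/(-79))*(-6) = ((⅐)*(-⅕)*(-1/79))*(-6) = (1/2765)*(-6) = -6/2765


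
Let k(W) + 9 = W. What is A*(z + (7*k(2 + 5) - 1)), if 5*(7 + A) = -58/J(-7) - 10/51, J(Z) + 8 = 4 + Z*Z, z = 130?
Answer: -641953/765 ≈ -839.15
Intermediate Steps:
k(W) = -9 + W
J(Z) = -4 + Z² (J(Z) = -8 + (4 + Z*Z) = -8 + (4 + Z²) = -4 + Z²)
A = -27911/3825 (A = -7 + (-58/(-4 + (-7)²) - 10/51)/5 = -7 + (-58/(-4 + 49) - 10*1/51)/5 = -7 + (-58/45 - 10/51)/5 = -7 + (⅕)*(-1136/765) = -7 - 1136/3825 = -27911/3825 ≈ -7.2970)
A*(z + (7*k(2 + 5) - 1)) = -27911*(130 + (7*(-9 + (2 + 5)) - 1))/3825 = -27911*(130 + (7*(-9 + 7) - 1))/3825 = -27911*(130 + (7*(-2) - 1))/3825 = -27911*(130 + (-14 - 1))/3825 = -27911*(130 - 15)/3825 = -27911/3825*115 = -641953/765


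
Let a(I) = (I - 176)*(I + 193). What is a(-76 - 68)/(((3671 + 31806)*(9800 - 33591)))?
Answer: 15680/844033307 ≈ 1.8577e-5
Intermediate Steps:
a(I) = (-176 + I)*(193 + I)
a(-76 - 68)/(((3671 + 31806)*(9800 - 33591))) = (-33968 + (-76 - 68)² + 17*(-76 - 68))/(((3671 + 31806)*(9800 - 33591))) = (-33968 + (-144)² + 17*(-144))/((35477*(-23791))) = (-33968 + 20736 - 2448)/(-844033307) = -15680*(-1/844033307) = 15680/844033307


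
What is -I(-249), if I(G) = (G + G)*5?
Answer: 2490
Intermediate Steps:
I(G) = 10*G (I(G) = (2*G)*5 = 10*G)
-I(-249) = -10*(-249) = -1*(-2490) = 2490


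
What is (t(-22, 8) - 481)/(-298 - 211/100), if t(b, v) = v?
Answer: 47300/30011 ≈ 1.5761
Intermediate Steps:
(t(-22, 8) - 481)/(-298 - 211/100) = (8 - 481)/(-298 - 211/100) = -473/(-298 - 211*1/100) = -473/(-298 - 211/100) = -473/(-30011/100) = -473*(-100/30011) = 47300/30011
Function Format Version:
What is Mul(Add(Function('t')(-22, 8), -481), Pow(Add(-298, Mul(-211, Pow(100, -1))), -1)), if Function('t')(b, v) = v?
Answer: Rational(47300, 30011) ≈ 1.5761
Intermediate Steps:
Mul(Add(Function('t')(-22, 8), -481), Pow(Add(-298, Mul(-211, Pow(100, -1))), -1)) = Mul(Add(8, -481), Pow(Add(-298, Mul(-211, Pow(100, -1))), -1)) = Mul(-473, Pow(Add(-298, Mul(-211, Rational(1, 100))), -1)) = Mul(-473, Pow(Add(-298, Rational(-211, 100)), -1)) = Mul(-473, Pow(Rational(-30011, 100), -1)) = Mul(-473, Rational(-100, 30011)) = Rational(47300, 30011)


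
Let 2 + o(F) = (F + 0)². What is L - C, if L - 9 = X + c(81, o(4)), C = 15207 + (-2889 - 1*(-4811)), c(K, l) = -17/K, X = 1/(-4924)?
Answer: -6828293069/398844 ≈ -17120.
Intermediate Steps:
X = -1/4924 ≈ -0.00020309
o(F) = -2 + F² (o(F) = -2 + (F + 0)² = -2 + F²)
C = 17129 (C = 15207 + (-2889 + 4811) = 15207 + 1922 = 17129)
L = 3505807/398844 (L = 9 + (-1/4924 - 17/81) = 9 - 83789/398844 = 3505807/398844 ≈ 8.7899)
L - C = 3505807/398844 - 1*17129 = 3505807/398844 - 17129 = -6828293069/398844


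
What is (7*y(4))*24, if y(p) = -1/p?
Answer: -42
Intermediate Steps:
(7*y(4))*24 = (7*(-1/4))*24 = -7/4*24 = -42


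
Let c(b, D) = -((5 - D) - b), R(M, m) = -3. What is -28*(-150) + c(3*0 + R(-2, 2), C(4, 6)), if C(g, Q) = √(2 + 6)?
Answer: 4192 + 2*√2 ≈ 4194.8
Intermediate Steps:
C(g, Q) = 2*√2 (C(g, Q) = √8 = 2*√2)
c(b, D) = -5 + D + b (c(b, D) = -(5 - D - b) = -5 + D + b)
-28*(-150) + c(3*0 + R(-2, 2), C(4, 6)) = -28*(-150) + (-5 + 2*√2 + (3*0 - 3)) = 4200 + (-5 + 2*√2 + (0 - 3)) = 4200 + (-5 + 2*√2 - 3) = 4200 + (-8 + 2*√2) = 4192 + 2*√2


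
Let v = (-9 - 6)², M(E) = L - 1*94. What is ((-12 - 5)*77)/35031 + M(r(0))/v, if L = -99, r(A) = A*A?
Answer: -2351836/2627325 ≈ -0.89514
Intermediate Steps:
r(A) = A²
M(E) = -193 (M(E) = -99 - 1*94 = -99 - 94 = -193)
v = 225 (v = (-15)² = 225)
((-12 - 5)*77)/35031 + M(r(0))/v = ((-12 - 5)*77)/35031 - 193/225 = -17*77*(1/35031) - 193*1/225 = -1309*1/35031 - 193/225 = -1309/35031 - 193/225 = -2351836/2627325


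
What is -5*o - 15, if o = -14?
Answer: 55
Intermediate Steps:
-5*o - 15 = -5*(-14) - 15 = 70 - 15 = 55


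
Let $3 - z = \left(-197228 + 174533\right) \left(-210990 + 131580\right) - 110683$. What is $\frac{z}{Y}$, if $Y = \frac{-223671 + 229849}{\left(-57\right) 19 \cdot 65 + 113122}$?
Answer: $- \frac{38499147626464}{3089} \approx -1.2463 \cdot 10^{10}$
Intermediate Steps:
$z = -1802099264$ ($z = 3 - \left(\left(-197228 + 174533\right) \left(-210990 + 131580\right) - 110683\right) = 3 - \left(\left(-22695\right) \left(-79410\right) - 110683\right) = 3 - \left(1802209950 - 110683\right) = 3 - 1802099267 = -1802099264$)
$Y = \frac{6178}{42727}$ ($Y = \frac{6178}{\left(-1083\right) 65 + 113122} = \frac{6178}{-70395 + 113122} = \frac{6178}{42727} \approx 0.14459$)
$\frac{z}{Y} = - \frac{1802099264}{\frac{6178}{42727}} = \left(-1802099264\right) \frac{42727}{6178} = - \frac{38499147626464}{3089}$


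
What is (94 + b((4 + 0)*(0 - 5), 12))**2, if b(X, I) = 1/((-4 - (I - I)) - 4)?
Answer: 564001/64 ≈ 8812.5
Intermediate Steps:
b(X, I) = -1/8 (b(X, I) = 1/((-4 - 1*0) - 4) = 1/((-4 + 0) - 4) = 1/(-4 - 4) = 1/(-8) = -1/8)
(94 + b((4 + 0)*(0 - 5), 12))**2 = (94 - 1/8)**2 = (751/8)**2 = 564001/64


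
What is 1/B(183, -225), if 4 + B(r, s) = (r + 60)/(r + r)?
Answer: -122/407 ≈ -0.29975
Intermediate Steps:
B(r, s) = -4 + (60 + r)/(2*r) (B(r, s) = -4 + (r + 60)/(r + r) = -4 + (60 + r)/((2*r)) = -4 + (60 + r)*(1/(2*r)) = -4 + (60 + r)/(2*r))
1/B(183, -225) = 1/(-7/2 + 30/183) = 1/(-7/2 + 30*(1/183)) = 1/(-7/2 + 10/61) = 1/(-407/122) = -122/407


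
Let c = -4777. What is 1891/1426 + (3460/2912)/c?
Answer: 106048613/79986088 ≈ 1.3258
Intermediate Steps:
1891/1426 + (3460/2912)/c = 1891/1426 + (3460/2912)/(-4777) = 1891*(1/1426) + (3460*(1/2912))*(-1/4777) = 61/46 + (865/728)*(-1/4777) = 61/46 - 865/3477656 = 106048613/79986088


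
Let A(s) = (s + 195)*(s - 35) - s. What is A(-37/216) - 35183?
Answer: -1961194607/46656 ≈ -42035.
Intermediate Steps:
A(s) = -s + (-35 + s)*(195 + s) (A(s) = (195 + s)*(-35 + s) - s = (-35 + s)*(195 + s) - s = -s + (-35 + s)*(195 + s))
A(-37/216) - 35183 = (-6825 + (-37/216)² + 159*(-37/216)) - 35183 = (-6825 + 1369/46656 - 1961/72) - 35183 = -319696559/46656 - 35183 = -1961194607/46656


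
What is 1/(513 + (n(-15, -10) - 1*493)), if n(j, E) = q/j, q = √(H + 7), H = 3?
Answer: 450/8999 + 3*√10/17998 ≈ 0.050533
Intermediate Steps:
q = √10 (q = √(3 + 7) = √10 ≈ 3.1623)
n(j, E) = √10/j
1/(513 + (n(-15, -10) - 1*493)) = 1/(513 + (√10/(-15) - 1*493)) = 1/(513 + (√10*(-1/15) - 493)) = 1/(513 + (-√10/15 - 493)) = 1/(513 + (-493 - √10/15)) = 1/(20 - √10/15)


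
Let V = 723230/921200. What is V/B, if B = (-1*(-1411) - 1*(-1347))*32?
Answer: 72323/8130142720 ≈ 8.8957e-6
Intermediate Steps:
V = 72323/92120 (V = 723230*(1/921200) = 72323/92120 ≈ 0.78510)
B = 88256 (B = (1411 + 1347)*32 = 2758*32 = 88256)
V/B = (72323/92120)/88256 = (72323/92120)*(1/88256) = 72323/8130142720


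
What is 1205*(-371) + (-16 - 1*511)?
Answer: -447582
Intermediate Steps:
1205*(-371) + (-16 - 1*511) = -447055 + (-16 - 511) = -447055 - 527 = -447582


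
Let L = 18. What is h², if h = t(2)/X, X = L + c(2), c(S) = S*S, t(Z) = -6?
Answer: 9/121 ≈ 0.074380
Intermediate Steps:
c(S) = S²
X = 22 (X = 18 + 2² = 18 + 4 = 22)
h = -3/11 (h = -6/22 = -6*1/22 = -3/11 ≈ -0.27273)
h² = (-3/11)² = 9/121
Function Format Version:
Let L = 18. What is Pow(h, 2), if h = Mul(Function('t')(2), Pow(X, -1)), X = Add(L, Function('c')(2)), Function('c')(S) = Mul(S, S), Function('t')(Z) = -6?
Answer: Rational(9, 121) ≈ 0.074380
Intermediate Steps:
Function('c')(S) = Pow(S, 2)
X = 22 (X = Add(18, Pow(2, 2)) = Add(18, 4) = 22)
h = Rational(-3, 11) (h = Mul(-6, Pow(22, -1)) = Mul(-6, Rational(1, 22)) = Rational(-3, 11) ≈ -0.27273)
Pow(h, 2) = Pow(Rational(-3, 11), 2) = Rational(9, 121)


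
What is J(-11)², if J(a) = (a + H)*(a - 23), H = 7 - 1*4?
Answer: 73984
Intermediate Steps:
H = 3 (H = 7 - 4 = 3)
J(a) = (-23 + a)*(3 + a) (J(a) = (a + 3)*(a - 23) = (3 + a)*(-23 + a) = (-23 + a)*(3 + a))
J(-11)² = (-69 + (-11)² - 20*(-11))² = (-69 + 121 + 220)² = 272² = 73984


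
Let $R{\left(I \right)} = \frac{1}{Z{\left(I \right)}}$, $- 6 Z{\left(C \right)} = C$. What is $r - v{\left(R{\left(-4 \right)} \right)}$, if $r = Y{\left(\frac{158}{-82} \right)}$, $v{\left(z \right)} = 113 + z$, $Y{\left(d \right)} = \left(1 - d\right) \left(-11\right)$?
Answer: $- \frac{12029}{82} \approx -146.7$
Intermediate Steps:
$Z{\left(C \right)} = - \frac{C}{6}$
$Y{\left(d \right)} = -11 + 11 d$
$R{\left(I \right)} = - \frac{6}{I}$ ($R{\left(I \right)} = \frac{1}{\left(- \frac{1}{6}\right) I} = - \frac{6}{I}$)
$r = - \frac{1320}{41}$ ($r = -11 + 11 \frac{158}{-82} = -11 + 11 \cdot 158 \left(- \frac{1}{82}\right) = -11 + 11 \left(- \frac{79}{41}\right) = -11 - \frac{869}{41} = - \frac{1320}{41} \approx -32.195$)
$r - v{\left(R{\left(-4 \right)} \right)} = - \frac{1320}{41} - \left(113 - \frac{6}{-4}\right) = - \frac{1320}{41} - \left(113 - - \frac{3}{2}\right) = - \frac{1320}{41} - \left(113 + \frac{3}{2}\right) = - \frac{1320}{41} - \frac{229}{2} = - \frac{12029}{82}$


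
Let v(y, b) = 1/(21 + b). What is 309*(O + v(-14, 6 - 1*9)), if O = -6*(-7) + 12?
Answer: 100219/6 ≈ 16703.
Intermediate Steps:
O = 54 (O = 42 + 12 = 54)
309*(O + v(-14, 6 - 1*9)) = 309*(54 + 1/(21 + (6 - 1*9))) = 309*(54 + 1/(21 + (6 - 9))) = 309*(54 + 1/(21 - 3)) = 309*(54 + 1/18) = 309*(973/18) = 100219/6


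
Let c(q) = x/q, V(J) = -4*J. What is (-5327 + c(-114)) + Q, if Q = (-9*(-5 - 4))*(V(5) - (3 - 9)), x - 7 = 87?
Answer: -368324/57 ≈ -6461.8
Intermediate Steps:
x = 94 (x = 7 + 87 = 94)
c(q) = 94/q
Q = -1134 (Q = (-9*(-5 - 4))*(-4*5 - (3 - 9)) = (-9*(-9))*(-20 - 1*(-6)) = 81*(-20 + 6) = 81*(-14) = -1134)
(-5327 + c(-114)) + Q = (-5327 + 94/(-114)) - 1134 = (-5327 + 94*(-1/114)) - 1134 = (-5327 - 47/57) - 1134 = -303686/57 - 1134 = -368324/57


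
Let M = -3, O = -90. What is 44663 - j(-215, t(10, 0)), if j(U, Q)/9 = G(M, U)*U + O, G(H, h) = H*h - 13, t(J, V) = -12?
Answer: 1268393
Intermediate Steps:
G(H, h) = -13 + H*h
j(U, Q) = -810 + 9*U*(-13 - 3*U) (j(U, Q) = 9*((-13 - 3*U)*U - 90) = 9*(U*(-13 - 3*U) - 90) = 9*(-90 + U*(-13 - 3*U)) = -810 + 9*U*(-13 - 3*U))
44663 - j(-215, t(10, 0)) = 44663 - (-810 - 9*(-215)*(13 + 3*(-215))) = 44663 - (-810 - 9*(-215)*(13 - 645)) = 44663 - (-810 - 9*(-215)*(-632)) = 44663 - (-810 - 1222920) = 44663 - 1*(-1223730) = 44663 + 1223730 = 1268393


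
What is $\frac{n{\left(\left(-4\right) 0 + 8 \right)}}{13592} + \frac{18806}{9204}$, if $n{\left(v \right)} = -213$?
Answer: $\frac{63412675}{31275192} \approx 2.0276$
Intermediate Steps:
$\frac{n{\left(\left(-4\right) 0 + 8 \right)}}{13592} + \frac{18806}{9204} = - \frac{213}{13592} + \frac{18806}{9204} = \left(-213\right) \frac{1}{13592} + 18806 \cdot \frac{1}{9204} = - \frac{213}{13592} + \frac{9403}{4602} = \frac{63412675}{31275192}$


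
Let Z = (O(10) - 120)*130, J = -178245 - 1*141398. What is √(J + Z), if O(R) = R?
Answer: I*√333943 ≈ 577.88*I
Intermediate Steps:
J = -319643 (J = -178245 - 141398 = -319643)
Z = -14300 (Z = (10 - 120)*130 = -110*130 = -14300)
√(J + Z) = √(-319643 - 14300) = √(-333943) = I*√333943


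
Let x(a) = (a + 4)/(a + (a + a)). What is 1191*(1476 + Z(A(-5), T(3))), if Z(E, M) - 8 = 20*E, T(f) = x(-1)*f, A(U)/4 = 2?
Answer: 1958004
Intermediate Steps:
x(a) = (4 + a)/(3*a) (x(a) = (4 + a)/(a + 2*a) = (4 + a)/((3*a)) = (4 + a)*(1/(3*a)) = (4 + a)/(3*a))
A(U) = 8 (A(U) = 4*2 = 8)
T(f) = -f (T(f) = ((⅓)*(4 - 1)/(-1))*f = ((⅓)*(-1)*3)*f = -f)
Z(E, M) = 8 + 20*E
1191*(1476 + Z(A(-5), T(3))) = 1191*(1476 + (8 + 20*8)) = 1191*(1476 + (8 + 160)) = 1191*(1476 + 168) = 1191*1644 = 1958004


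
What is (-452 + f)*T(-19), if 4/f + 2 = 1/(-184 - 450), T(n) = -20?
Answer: 11522480/1269 ≈ 9080.0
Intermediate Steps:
f = -2536/1269 (f = 4/(-2 + 1/(-184 - 450)) = 4/(-2 + 1/(-634)) = 4/(-2 - 1/634) = 4/(-1269/634) = 4*(-634/1269) = -2536/1269 ≈ -1.9984)
(-452 + f)*T(-19) = (-452 - 2536/1269)*(-20) = -576124/1269*(-20) = 11522480/1269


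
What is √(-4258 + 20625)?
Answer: √16367 ≈ 127.93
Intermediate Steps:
√(-4258 + 20625) = √16367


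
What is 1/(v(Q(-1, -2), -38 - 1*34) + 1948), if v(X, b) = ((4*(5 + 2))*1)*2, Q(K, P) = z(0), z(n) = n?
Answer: 1/2004 ≈ 0.00049900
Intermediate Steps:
Q(K, P) = 0
v(X, b) = 56 (v(X, b) = ((4*7)*1)*2 = (28*1)*2 = 28*2 = 56)
1/(v(Q(-1, -2), -38 - 1*34) + 1948) = 1/(56 + 1948) = 1/2004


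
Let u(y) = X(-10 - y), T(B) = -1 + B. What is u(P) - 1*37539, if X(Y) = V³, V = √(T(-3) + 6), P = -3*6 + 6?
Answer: -37539 + 2*√2 ≈ -37536.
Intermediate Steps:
P = -12 (P = -18 + 6 = -12)
V = √2 (V = √((-1 - 3) + 6) = √(-4 + 6) = √2 ≈ 1.4142)
X(Y) = 2*√2 (X(Y) = (√2)³ = 2*√2)
u(y) = 2*√2
u(P) - 1*37539 = 2*√2 - 1*37539 = 2*√2 - 37539 = -37539 + 2*√2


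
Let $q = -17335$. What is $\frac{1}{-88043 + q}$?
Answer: $- \frac{1}{105378} \approx -9.4897 \cdot 10^{-6}$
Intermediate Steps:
$\frac{1}{-88043 + q} = \frac{1}{-88043 - 17335} = \frac{1}{-105378} = - \frac{1}{105378}$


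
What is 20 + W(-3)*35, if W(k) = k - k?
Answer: 20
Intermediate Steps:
W(k) = 0
20 + W(-3)*35 = 20 + 0*35 = 20 + 0 = 20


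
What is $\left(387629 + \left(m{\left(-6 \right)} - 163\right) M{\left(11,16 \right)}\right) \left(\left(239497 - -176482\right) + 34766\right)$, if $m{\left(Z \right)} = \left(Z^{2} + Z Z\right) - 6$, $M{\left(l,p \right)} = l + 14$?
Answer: $173628776980$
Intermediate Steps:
$M{\left(l,p \right)} = 14 + l$
$m{\left(Z \right)} = -6 + 2 Z^{2}$ ($m{\left(Z \right)} = \left(Z^{2} + Z^{2}\right) - 6 = 2 Z^{2} - 6 = -6 + 2 Z^{2}$)
$\left(387629 + \left(m{\left(-6 \right)} - 163\right) M{\left(11,16 \right)}\right) \left(\left(239497 - -176482\right) + 34766\right) = \left(387629 + \left(\left(-6 + 2 \left(-6\right)^{2}\right) - 163\right) \left(14 + 11\right)\right) \left(\left(239497 - -176482\right) + 34766\right) = \left(387629 + \left(\left(-6 + 2 \cdot 36\right) - 163\right) 25\right) \left(\left(239497 + 176482\right) + 34766\right) = \left(387629 + \left(\left(-6 + 72\right) - 163\right) 25\right) \left(415979 + 34766\right) = \left(387629 + \left(66 - 163\right) 25\right) 450745 = \left(387629 - 2425\right) 450745 = 385204 \cdot 450745 = 173628776980$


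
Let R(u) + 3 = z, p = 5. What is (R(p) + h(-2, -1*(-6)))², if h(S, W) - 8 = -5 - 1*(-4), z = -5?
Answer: 1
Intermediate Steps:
h(S, W) = 7 (h(S, W) = 8 + (-5 - 1*(-4)) = 8 + (-5 + 4) = 8 - 1 = 7)
R(u) = -8 (R(u) = -3 - 5 = -8)
(R(p) + h(-2, -1*(-6)))² = (-8 + 7)² = (-1)² = 1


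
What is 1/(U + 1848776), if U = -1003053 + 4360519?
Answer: 1/5206242 ≈ 1.9208e-7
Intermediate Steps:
U = 3357466
1/(U + 1848776) = 1/(3357466 + 1848776) = 1/5206242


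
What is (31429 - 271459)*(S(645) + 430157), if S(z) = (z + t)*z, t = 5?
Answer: -203883162210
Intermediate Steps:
S(z) = z*(5 + z) (S(z) = (z + 5)*z = (5 + z)*z = z*(5 + z))
(31429 - 271459)*(S(645) + 430157) = (31429 - 271459)*(645*(5 + 645) + 430157) = -240030*(645*650 + 430157) = -240030*(419250 + 430157) = -240030*849407 = -203883162210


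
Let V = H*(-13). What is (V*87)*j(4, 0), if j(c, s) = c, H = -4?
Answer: 18096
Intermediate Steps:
V = 52 (V = -4*(-13) = 52)
(V*87)*j(4, 0) = (52*87)*4 = 4524*4 = 18096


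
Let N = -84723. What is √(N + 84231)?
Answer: 2*I*√123 ≈ 22.181*I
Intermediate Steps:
√(N + 84231) = √(-84723 + 84231) = √(-492) = 2*I*√123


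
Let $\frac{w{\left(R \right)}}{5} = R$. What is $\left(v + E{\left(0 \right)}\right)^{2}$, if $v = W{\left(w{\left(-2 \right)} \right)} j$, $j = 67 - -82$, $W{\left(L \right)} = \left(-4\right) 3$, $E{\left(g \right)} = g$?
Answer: $3196944$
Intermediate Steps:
$w{\left(R \right)} = 5 R$
$W{\left(L \right)} = -12$
$j = 149$ ($j = 67 + 82 = 149$)
$v = -1788$ ($v = \left(-12\right) 149 = -1788$)
$\left(v + E{\left(0 \right)}\right)^{2} = \left(-1788 + 0\right)^{2} = \left(-1788\right)^{2} = 3196944$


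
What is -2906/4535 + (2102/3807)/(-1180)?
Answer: -1306404013/2037239910 ≈ -0.64126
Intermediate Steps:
-2906/4535 + (2102/3807)/(-1180) = -2906*1/4535 + (2102*(1/3807))*(-1/1180) = -2906/4535 + (2102/3807)*(-1/1180) = -2906/4535 - 1051/2246130 = -1306404013/2037239910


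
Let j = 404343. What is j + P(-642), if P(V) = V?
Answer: 403701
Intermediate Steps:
j + P(-642) = 404343 - 642 = 403701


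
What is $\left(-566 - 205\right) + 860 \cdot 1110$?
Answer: $953829$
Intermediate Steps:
$\left(-566 - 205\right) + 860 \cdot 1110 = -771 + 954600 = 953829$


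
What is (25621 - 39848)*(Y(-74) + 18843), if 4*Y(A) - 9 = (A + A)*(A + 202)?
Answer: -802929199/4 ≈ -2.0073e+8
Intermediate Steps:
Y(A) = 9/4 + A*(202 + A)/2 (Y(A) = 9/4 + ((A + A)*(A + 202))/4 = 9/4 + ((2*A)*(202 + A))/4 = 9/4 + (2*A*(202 + A))/4 = 9/4 + A*(202 + A)/2)
(25621 - 39848)*(Y(-74) + 18843) = (25621 - 39848)*((9/4 + (½)*(-74)² + 101*(-74)) + 18843) = -14227*((9/4 + (½)*5476 - 7474) + 18843) = -14227*((9/4 + 2738 - 7474) + 18843) = -14227*(-18935/4 + 18843) = -14227*56437/4 = -802929199/4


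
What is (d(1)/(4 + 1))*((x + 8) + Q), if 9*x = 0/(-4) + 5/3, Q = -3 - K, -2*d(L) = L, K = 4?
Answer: -16/135 ≈ -0.11852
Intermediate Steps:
d(L) = -L/2
Q = -7 (Q = -3 - 1*4 = -3 - 4 = -7)
x = 5/27 (x = (0/(-4) + 5/3)/9 = (0*(-¼) + 5*(⅓))/9 = (0 + 5/3)/9 = (⅑)*(5/3) = 5/27 ≈ 0.18519)
(d(1)/(4 + 1))*((x + 8) + Q) = ((-½*1)/(4 + 1))*((5/27 + 8) - 7) = (-½/5)*(221/27 - 7) = -½*⅕*(32/27) = -⅒*32/27 = -16/135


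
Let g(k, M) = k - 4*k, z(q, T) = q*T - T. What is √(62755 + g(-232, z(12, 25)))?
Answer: √63451 ≈ 251.89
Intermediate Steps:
z(q, T) = -T + T*q (z(q, T) = T*q - T = -T + T*q)
g(k, M) = -3*k
√(62755 + g(-232, z(12, 25))) = √(62755 - 3*(-232)) = √(62755 + 696) = √63451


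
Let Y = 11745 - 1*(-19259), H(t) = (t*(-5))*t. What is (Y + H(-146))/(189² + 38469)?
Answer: -12596/12365 ≈ -1.0187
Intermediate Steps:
H(t) = -5*t² (H(t) = (-5*t)*t = -5*t²)
Y = 31004 (Y = 11745 + 19259 = 31004)
(Y + H(-146))/(189² + 38469) = (31004 - 5*(-146)²)/(189² + 38469) = (31004 - 5*21316)/(35721 + 38469) = (31004 - 106580)/74190 = -75576*1/74190 = -12596/12365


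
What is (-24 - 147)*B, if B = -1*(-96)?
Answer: -16416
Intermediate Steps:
B = 96
(-24 - 147)*B = (-24 - 147)*96 = -171*96 = -16416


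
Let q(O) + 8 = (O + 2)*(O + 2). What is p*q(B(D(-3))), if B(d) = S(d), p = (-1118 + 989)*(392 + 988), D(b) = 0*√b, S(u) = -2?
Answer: 1424160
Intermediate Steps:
D(b) = 0
p = -178020 (p = -129*1380 = -178020)
B(d) = -2
q(O) = -8 + (2 + O)² (q(O) = -8 + (O + 2)*(O + 2) = -8 + (2 + O)*(2 + O) = -8 + (2 + O)²)
p*q(B(D(-3))) = -178020*(-8 + (2 - 2)²) = -178020*(-8 + 0²) = -178020*(-8 + 0) = -178020*(-8) = 1424160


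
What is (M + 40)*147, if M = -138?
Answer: -14406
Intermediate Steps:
(M + 40)*147 = (-138 + 40)*147 = -98*147 = -14406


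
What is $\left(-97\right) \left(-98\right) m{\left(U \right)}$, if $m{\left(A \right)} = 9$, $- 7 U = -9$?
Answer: $85554$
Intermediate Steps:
$U = \frac{9}{7}$ ($U = \left(- \frac{1}{7}\right) \left(-9\right) = \frac{9}{7} \approx 1.2857$)
$\left(-97\right) \left(-98\right) m{\left(U \right)} = \left(-97\right) \left(-98\right) 9 = 9506 \cdot 9 = 85554$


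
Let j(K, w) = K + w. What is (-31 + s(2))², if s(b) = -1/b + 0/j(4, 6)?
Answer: 3969/4 ≈ 992.25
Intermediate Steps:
s(b) = -1/b (s(b) = -1/b + 0/(4 + 6) = -1/b + 0/10 = -1/b + 0*(⅒) = -1/b + 0 = -1/b)
(-31 + s(2))² = (-31 - 1/2)² = (-31 - 1*½)² = (-31 - ½)² = (-63/2)² = 3969/4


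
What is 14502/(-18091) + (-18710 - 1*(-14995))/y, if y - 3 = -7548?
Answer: -8441905/27299319 ≈ -0.30924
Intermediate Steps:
y = -7545 (y = 3 - 7548 = -7545)
14502/(-18091) + (-18710 - 1*(-14995))/y = 14502/(-18091) + (-18710 - 1*(-14995))/(-7545) = 14502*(-1/18091) + (-18710 + 14995)*(-1/7545) = -14502/18091 - 3715*(-1/7545) = -14502/18091 + 743/1509 = -8441905/27299319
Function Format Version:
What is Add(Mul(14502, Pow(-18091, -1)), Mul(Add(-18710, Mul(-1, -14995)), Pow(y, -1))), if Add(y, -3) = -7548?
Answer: Rational(-8441905, 27299319) ≈ -0.30924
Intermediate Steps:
y = -7545 (y = Add(3, -7548) = -7545)
Add(Mul(14502, Pow(-18091, -1)), Mul(Add(-18710, Mul(-1, -14995)), Pow(y, -1))) = Add(Mul(14502, Pow(-18091, -1)), Mul(Add(-18710, Mul(-1, -14995)), Pow(-7545, -1))) = Add(Mul(14502, Rational(-1, 18091)), Mul(Add(-18710, 14995), Rational(-1, 7545))) = Add(Rational(-14502, 18091), Mul(-3715, Rational(-1, 7545))) = Add(Rational(-14502, 18091), Rational(743, 1509)) = Rational(-8441905, 27299319)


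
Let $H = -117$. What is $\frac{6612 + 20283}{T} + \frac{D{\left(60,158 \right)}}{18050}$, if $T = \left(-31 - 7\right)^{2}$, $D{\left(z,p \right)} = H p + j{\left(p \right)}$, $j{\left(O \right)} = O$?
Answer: $\frac{635719}{36100} \approx 17.61$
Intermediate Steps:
$D{\left(z,p \right)} = - 116 p$ ($D{\left(z,p \right)} = - 117 p + p = - 116 p$)
$T = 1444$ ($T = \left(-38\right)^{2} = 1444$)
$\frac{6612 + 20283}{T} + \frac{D{\left(60,158 \right)}}{18050} = \frac{6612 + 20283}{1444} + \frac{\left(-116\right) 158}{18050} = 26895 \cdot \frac{1}{1444} - \frac{9164}{9025} = \frac{26895}{1444} - \frac{9164}{9025} = \frac{635719}{36100}$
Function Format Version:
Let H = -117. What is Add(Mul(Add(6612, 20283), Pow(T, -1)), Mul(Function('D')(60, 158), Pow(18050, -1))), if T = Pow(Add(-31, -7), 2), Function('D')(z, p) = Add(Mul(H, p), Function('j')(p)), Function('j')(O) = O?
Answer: Rational(635719, 36100) ≈ 17.610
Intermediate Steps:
Function('D')(z, p) = Mul(-116, p) (Function('D')(z, p) = Add(Mul(-117, p), p) = Mul(-116, p))
T = 1444 (T = Pow(-38, 2) = 1444)
Add(Mul(Add(6612, 20283), Pow(T, -1)), Mul(Function('D')(60, 158), Pow(18050, -1))) = Add(Mul(Add(6612, 20283), Pow(1444, -1)), Mul(Mul(-116, 158), Pow(18050, -1))) = Add(Mul(26895, Rational(1, 1444)), Mul(-18328, Rational(1, 18050))) = Add(Rational(26895, 1444), Rational(-9164, 9025)) = Rational(635719, 36100)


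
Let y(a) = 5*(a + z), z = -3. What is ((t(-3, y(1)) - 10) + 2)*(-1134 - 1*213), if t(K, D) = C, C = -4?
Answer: 16164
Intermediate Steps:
y(a) = -15 + 5*a (y(a) = 5*(a - 3) = 5*(-3 + a) = -15 + 5*a)
t(K, D) = -4
((t(-3, y(1)) - 10) + 2)*(-1134 - 1*213) = ((-4 - 10) + 2)*(-1134 - 1*213) = (-14 + 2)*(-1134 - 213) = -12*(-1347) = 16164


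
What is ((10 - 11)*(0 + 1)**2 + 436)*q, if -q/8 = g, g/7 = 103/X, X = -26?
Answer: 1254540/13 ≈ 96503.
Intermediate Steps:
g = -721/26 (g = 7*(103/(-26)) = 7*(103*(-1/26)) = 7*(-103/26) = -721/26 ≈ -27.731)
q = 2884/13 (q = -8*(-721/26) = 2884/13 ≈ 221.85)
((10 - 11)*(0 + 1)**2 + 436)*q = ((10 - 11)*(0 + 1)**2 + 436)*(2884/13) = (-1*1**2 + 436)*(2884/13) = (-1*1 + 436)*(2884/13) = (-1 + 436)*(2884/13) = 435*(2884/13) = 1254540/13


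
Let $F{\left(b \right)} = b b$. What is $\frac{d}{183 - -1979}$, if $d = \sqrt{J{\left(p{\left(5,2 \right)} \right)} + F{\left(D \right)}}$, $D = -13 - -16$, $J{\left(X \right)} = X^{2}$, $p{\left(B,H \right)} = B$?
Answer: $\frac{\sqrt{34}}{2162} \approx 0.002697$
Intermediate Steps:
$D = 3$ ($D = -13 + 16 = 3$)
$F{\left(b \right)} = b^{2}$
$d = \sqrt{34}$ ($d = \sqrt{5^{2} + 3^{2}} = \sqrt{25 + 9} = \sqrt{34} \approx 5.8309$)
$\frac{d}{183 - -1979} = \frac{\sqrt{34}}{183 - -1979} = \frac{\sqrt{34}}{183 + 1979} = \frac{\sqrt{34}}{2162}$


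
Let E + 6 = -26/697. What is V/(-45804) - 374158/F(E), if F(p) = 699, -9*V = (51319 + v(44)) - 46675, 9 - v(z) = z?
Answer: -4673884109/8731908 ≈ -535.26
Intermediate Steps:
v(z) = 9 - z
E = -4208/697 (E = -6 - 26/697 = -4208/697 ≈ -6.0373)
V = -4609/9 (V = -((51319 + (9 - 1*44)) - 46675)/9 = -((51319 + (9 - 44)) - 46675)/9 = -((51319 - 35) - 46675)/9 = -(51284 - 46675)/9 = -⅑*4609 = -4609/9 ≈ -512.11)
V/(-45804) - 374158/F(E) = -4609/9/(-45804) - 374158/699 = -4609/9*(-1/45804) - 374158*1/699 = 419/37476 - 374158/699 = -4673884109/8731908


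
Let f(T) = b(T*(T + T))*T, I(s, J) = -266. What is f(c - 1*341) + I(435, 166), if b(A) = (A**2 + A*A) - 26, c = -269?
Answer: -675677040784406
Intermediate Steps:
b(A) = -26 + 2*A**2 (b(A) = (A**2 + A**2) - 26 = 2*A**2 - 26 = -26 + 2*A**2)
f(T) = T*(-26 + 8*T**4) (f(T) = (-26 + 2*(T*(T + T))**2)*T = (-26 + 2*(T*(2*T))**2)*T = (-26 + 2*(2*T**2)**2)*T = (-26 + 2*(4*T**4))*T = (-26 + 8*T**4)*T = T*(-26 + 8*T**4))
f(c - 1*341) + I(435, 166) = (-26*(-269 - 1*341) + 8*(-269 - 1*341)**5) - 266 = (-26*(-269 - 341) + 8*(-269 - 341)**5) - 266 = (-26*(-610) + 8*(-610)**5) - 266 = (15860 + 8*(-84459630100000)) - 266 = (15860 - 675677040800000) - 266 = -675677040784140 - 266 = -675677040784406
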